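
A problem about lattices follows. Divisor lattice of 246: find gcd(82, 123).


In a divisor lattice, meet = gcd (greatest common divisor).
By Euclidean algorithm or factoring: gcd(82,123) = 41


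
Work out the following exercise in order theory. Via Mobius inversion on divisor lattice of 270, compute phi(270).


phi(n) = n * prod_{p|n} (1 - 1/p).
Prime divisors of 270: [2, 3, 5]
phi(270) = 270 * (1 - 1/2) * (1 - 1/3) * (1 - 1/5)
phi(270) = 72


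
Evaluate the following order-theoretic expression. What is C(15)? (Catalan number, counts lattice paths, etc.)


C(n) = C(2n, n) / (n+1).
C(30, 15) = 155117520
C(15) = 155117520 / 16 = 9694845


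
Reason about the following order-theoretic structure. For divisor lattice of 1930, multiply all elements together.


Divisors of 1930: [1, 2, 5, 10, 193, 386, 965, 1930]
Product = n^(d(n)/2) = 1930^(8/2)
Product = 13874880010000


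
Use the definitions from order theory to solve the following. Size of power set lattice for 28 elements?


Power set = 2^n.
2^28 = 268435456


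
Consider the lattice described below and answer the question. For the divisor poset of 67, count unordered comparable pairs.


A comparable pair {a,b} has a < b or b < a in the order.
Count unordered pairs where one element is strictly below the other.
Examples: {1,67}
Total comparable pairs: 1


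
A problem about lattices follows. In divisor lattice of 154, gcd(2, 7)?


Meet=gcd.
gcd(2,7)=1


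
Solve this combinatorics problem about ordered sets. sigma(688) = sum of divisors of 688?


sigma(n) = sum of divisors.
Divisors of 688: [1, 2, 4, 8, 16, 43, 86, 172, 344, 688]
Sum = 1364


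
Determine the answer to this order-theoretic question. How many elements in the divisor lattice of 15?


Divisors of 15: [1, 3, 5, 15]
Count: 4


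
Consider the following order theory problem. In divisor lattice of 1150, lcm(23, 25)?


Join=lcm.
gcd(23,25)=1
lcm=575


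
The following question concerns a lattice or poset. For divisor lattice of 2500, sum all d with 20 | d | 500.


Interval [20,500] in divisors of 2500: [20, 100, 500]
Sum = 620


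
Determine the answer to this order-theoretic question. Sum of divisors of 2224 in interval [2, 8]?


Interval [2,8] in divisors of 2224: [2, 4, 8]
Sum = 14


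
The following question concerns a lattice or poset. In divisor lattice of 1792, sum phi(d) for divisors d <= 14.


Divisors of 1792 up to 14: [1, 2, 4, 7, 8, 14]
phi values: [1, 1, 2, 6, 4, 6]
Sum = 20


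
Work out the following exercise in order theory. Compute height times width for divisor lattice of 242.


Height = length of longest chain minus 1; width = size of largest antichain.
A maximum chain: 1 | 11 | 121 | 242  (height 3).
A maximum antichain: {2, 11}  (width 2).
Product = 3 * 2 = 6


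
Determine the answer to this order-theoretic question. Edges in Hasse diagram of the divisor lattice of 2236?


A cover relation a -< b holds when a < b with no c strictly between.
Cover relations:
  1 -< 2
  1 -< 13
  1 -< 43
  2 -< 4
  2 -< 26
  2 -< 86
  4 -< 52
  4 -< 172
  ...12 more
Total: 20


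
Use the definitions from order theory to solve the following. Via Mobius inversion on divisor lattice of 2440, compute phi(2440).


phi(n) = n * prod_{p|n} (1 - 1/p).
Prime divisors of 2440: [2, 5, 61]
phi(2440) = 2440 * (1 - 1/2) * (1 - 1/5) * (1 - 1/61)
phi(2440) = 960


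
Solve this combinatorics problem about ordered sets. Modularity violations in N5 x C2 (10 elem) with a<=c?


Modular law: if a <= c then a v (b ^ c) = (a v b) ^ c.
Check all triples (a,b,c) with a <= c among 10 elements.
  e.g. a=(a,0), b=(c,0), c=(b,0): lhs=(a,0) != rhs=(b,0)
  e.g. a=(a,0), b=(c,1), c=(b,0): lhs=(a,0) != rhs=(b,0)
Total violating triples: 6


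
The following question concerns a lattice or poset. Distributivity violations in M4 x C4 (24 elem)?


Distributive law: a ^ (b v c) = (a ^ b) v (a ^ c).
Check all 24^3 = 13824 ordered triples (a,b,c).
  e.g. a=(a1,0), b=(a2,0), c=(a3,0): lhs=(a1,0) != rhs=(0,0)
  e.g. a=(a1,0), b=(a2,0), c=(a3,1): lhs=(a1,0) != rhs=(0,0)
Total violating triples: 1536


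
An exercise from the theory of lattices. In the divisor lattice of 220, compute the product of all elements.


Divisors of 220: [1, 2, 4, 5, 10, 11, 20, 22, 44, 55, 110, 220]
Product = n^(d(n)/2) = 220^(12/2)
Product = 113379904000000


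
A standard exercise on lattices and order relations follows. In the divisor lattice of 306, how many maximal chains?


A maximal chain goes from the minimum element to a maximal element via cover relations.
Counting all min-to-max paths in the cover graph.
Total maximal chains: 12


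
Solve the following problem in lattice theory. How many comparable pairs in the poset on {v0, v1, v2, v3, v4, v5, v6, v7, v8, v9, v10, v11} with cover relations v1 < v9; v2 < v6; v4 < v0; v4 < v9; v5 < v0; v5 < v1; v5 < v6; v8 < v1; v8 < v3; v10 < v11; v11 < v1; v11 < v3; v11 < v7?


A comparable pair {a,b} has a < b or b < a in the order.
Count unordered pairs where one element is strictly below the other.
Examples: {v0,v4}, {v0,v5}, {v1,v5}, {v1,v8}, ...
Total comparable pairs: 20


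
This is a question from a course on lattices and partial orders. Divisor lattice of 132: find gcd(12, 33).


In a divisor lattice, meet = gcd (greatest common divisor).
By Euclidean algorithm or factoring: gcd(12,33) = 3


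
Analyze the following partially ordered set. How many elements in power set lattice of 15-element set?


Power set = 2^n.
2^15 = 32768


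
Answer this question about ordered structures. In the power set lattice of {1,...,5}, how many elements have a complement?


An element a is complemented if some b has a meet b = bottom, a join b = top.
every subset A has complement S\A, so all elements are complemented.
Complemented elements: {}, {1}, {2}, {3}, {4}, {5}, ... (26 more)
Count: 32


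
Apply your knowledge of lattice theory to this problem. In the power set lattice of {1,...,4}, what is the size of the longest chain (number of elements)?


A chain is a totally ordered subset; we count the number of elements in a maximum chain.
Compute, for each element x, the size of the longest chain ending at x:
  {}: 1
  {1}: 2
  {2}: 2
  {3}: 2
  {4}: 2
  {1,2}: 3
  ...
A maximum chain: {} < {1} < {1,2} < {1,2,3} < {1,2,3,4}
Number of elements in the longest chain: 5


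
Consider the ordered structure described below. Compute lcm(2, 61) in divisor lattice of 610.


In a divisor lattice, join = lcm (least common multiple).
gcd(2,61) = 1
lcm(2,61) = 2*61/gcd = 122/1 = 122


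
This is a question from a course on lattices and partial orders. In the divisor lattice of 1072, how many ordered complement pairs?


Complement pair (a,b): a meet b = bottom, a join b = top.
Here: gcd(a,b)=1 and lcm(a,b)=1072, i.e. a*b=1072 with a,b coprime.
Pairs found: (1,1072), (16,67), (67,16), (1072,1)
Total ordered pairs: 4


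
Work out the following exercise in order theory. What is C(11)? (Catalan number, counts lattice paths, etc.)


C(n) = C(2n, n) / (n+1).
C(22, 11) = 705432
C(11) = 705432 / 12 = 58786


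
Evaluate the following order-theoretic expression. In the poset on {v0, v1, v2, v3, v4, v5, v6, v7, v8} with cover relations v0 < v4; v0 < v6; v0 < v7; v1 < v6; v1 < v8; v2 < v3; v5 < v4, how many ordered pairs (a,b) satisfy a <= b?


The order relation is {(a,b) : a <= b}, reflexive so it includes (a,a).
Examples: (v0,v0), (v0,v4), (v0,v6), (v0,v7), (v1,v1), ...
Total ordered pairs: 16


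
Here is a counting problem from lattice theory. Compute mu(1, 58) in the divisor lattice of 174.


In a divisor lattice, mu(a,b) = mu(b/a) where mu is the classical Mobius function.
b/a = 58/1 = 58
Prime factorization of 58: primes [2, 29]
58 is squarefree with 2 prime factor(s), so mu(58) = (-1)^2 = 1


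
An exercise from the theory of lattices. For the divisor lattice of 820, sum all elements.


sigma(n) = sum of divisors.
Divisors of 820: [1, 2, 4, 5, 10, 20, 41, 82, 164, 205, 410, 820]
Sum = 1764


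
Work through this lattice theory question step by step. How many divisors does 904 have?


Divisors of 904: [1, 2, 4, 8, 113, 226, 452, 904]
Count: 8


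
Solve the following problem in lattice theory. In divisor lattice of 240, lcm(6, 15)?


Join=lcm.
gcd(6,15)=3
lcm=30


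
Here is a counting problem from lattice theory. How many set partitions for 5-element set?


B(n) = number of set partitions of an n-element set.
B(n) satisfies the recurrence: B(n+1) = sum_k C(n,k)*B(k).
B(5) = 52


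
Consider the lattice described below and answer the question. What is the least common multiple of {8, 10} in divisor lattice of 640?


In a divisor lattice, join = lcm (least common multiple).
Compute lcm iteratively: start with first element, then lcm(current, next).
Elements: [8, 10]
lcm(8,10) = 40
Final lcm = 40


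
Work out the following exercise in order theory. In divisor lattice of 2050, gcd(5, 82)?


Meet=gcd.
gcd(5,82)=1


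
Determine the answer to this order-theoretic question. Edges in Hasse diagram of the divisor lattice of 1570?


A cover relation a -< b holds when a < b with no c strictly between.
Cover relations:
  1 -< 2
  1 -< 5
  1 -< 157
  2 -< 10
  2 -< 314
  5 -< 10
  5 -< 785
  10 -< 1570
  ...4 more
Total: 12


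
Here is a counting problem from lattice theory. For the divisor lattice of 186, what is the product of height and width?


Height = length of longest chain minus 1; width = size of largest antichain.
A maximum chain: 1 | 31 | 93 | 186  (height 3).
A maximum antichain: {2, 3, 31}  (width 3).
Product = 3 * 3 = 9


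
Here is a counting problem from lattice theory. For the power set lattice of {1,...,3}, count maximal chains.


A maximal chain goes from the minimum element to a maximal element via cover relations.
Counting all min-to-max paths in the cover graph.
Total maximal chains: 6


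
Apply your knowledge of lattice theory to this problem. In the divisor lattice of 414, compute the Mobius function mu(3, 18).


In a divisor lattice, mu(a,b) = mu(b/a) where mu is the classical Mobius function.
b/a = 18/3 = 6
Prime factorization of 6: primes [2, 3]
6 is squarefree with 2 prime factor(s), so mu(6) = (-1)^2 = 1


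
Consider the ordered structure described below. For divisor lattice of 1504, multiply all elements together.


Divisors of 1504: [1, 2, 4, 8, 16, 32, 47, 94, 188, 376, 752, 1504]
Product = n^(d(n)/2) = 1504^(12/2)
Product = 11574094328649220096


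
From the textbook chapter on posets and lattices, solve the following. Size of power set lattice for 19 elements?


Power set = 2^n.
2^19 = 524288


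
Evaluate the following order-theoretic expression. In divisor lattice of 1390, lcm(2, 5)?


Join=lcm.
gcd(2,5)=1
lcm=10


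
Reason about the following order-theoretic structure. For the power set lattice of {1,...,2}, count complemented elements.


An element a is complemented if some b has a meet b = bottom, a join b = top.
every subset A has complement S\A, so all elements are complemented.
Complemented elements: {}, {1}, {2}, {1,2}
Count: 4


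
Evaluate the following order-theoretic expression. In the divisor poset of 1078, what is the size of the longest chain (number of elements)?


A chain is a totally ordered subset; we count the number of elements in a maximum chain.
Compute, for each element x, the size of the longest chain ending at x:
  1: 1
  2: 2
  7: 2
  11: 2
  49: 3
  14: 3
  ...
A maximum chain: 1 < 2 < 14 < 98 < 1078
Number of elements in the longest chain: 5


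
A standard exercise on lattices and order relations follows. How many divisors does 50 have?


Divisors of 50: [1, 2, 5, 10, 25, 50]
Count: 6


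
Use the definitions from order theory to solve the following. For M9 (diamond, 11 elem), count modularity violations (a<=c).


Modular law: if a <= c then a v (b ^ c) = (a v b) ^ c.
Check all triples (a,b,c) with a <= c among 11 elements.
This lattice is modular (diamonds M_m and their chain-products are modular).
Total violating triples: 0


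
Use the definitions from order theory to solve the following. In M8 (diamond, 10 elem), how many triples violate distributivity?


Distributive law: a ^ (b v c) = (a ^ b) v (a ^ c).
Check all 10^3 = 1000 ordered triples (a,b,c).
  e.g. a=a1, b=a2, c=a3: lhs=a1 != rhs=0
  e.g. a=a1, b=a2, c=a4: lhs=a1 != rhs=0
Total violating triples: 336


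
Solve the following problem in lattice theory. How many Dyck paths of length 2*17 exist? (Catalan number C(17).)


C(n) = C(2n, n) / (n+1).
C(34, 17) = 2333606220
C(17) = 2333606220 / 18 = 129644790


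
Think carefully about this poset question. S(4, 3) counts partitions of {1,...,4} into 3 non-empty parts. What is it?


S(n,k) = k*S(n-1,k) + S(n-1,k-1).
S(3,3) = 1, S(3,2) = 3
S(4,3) = 3*1 + 3 = 3 + 3
S(4,3) = 6


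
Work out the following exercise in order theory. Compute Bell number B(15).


B(n) = number of set partitions of an n-element set.
B(n) satisfies the recurrence: B(n+1) = sum_k C(n,k)*B(k).
B(15) = 1382958545


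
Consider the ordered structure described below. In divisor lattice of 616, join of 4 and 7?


In a divisor lattice, join = lcm (least common multiple).
gcd(4,7) = 1
lcm(4,7) = 4*7/gcd = 28/1 = 28


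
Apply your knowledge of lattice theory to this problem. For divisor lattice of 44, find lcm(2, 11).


In a divisor lattice, join = lcm (least common multiple).
Compute lcm iteratively: start with first element, then lcm(current, next).
Elements: [2, 11]
lcm(2,11) = 22
Final lcm = 22


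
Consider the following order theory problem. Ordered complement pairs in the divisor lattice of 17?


Complement pair (a,b): a meet b = bottom, a join b = top.
Here: gcd(a,b)=1 and lcm(a,b)=17, i.e. a*b=17 with a,b coprime.
Pairs found: (1,17), (17,1)
Total ordered pairs: 2


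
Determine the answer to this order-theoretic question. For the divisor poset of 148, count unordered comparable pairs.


A comparable pair {a,b} has a < b or b < a in the order.
Count unordered pairs where one element is strictly below the other.
Examples: {1,2}, {1,4}, {1,37}, {1,74}, ...
Total comparable pairs: 12


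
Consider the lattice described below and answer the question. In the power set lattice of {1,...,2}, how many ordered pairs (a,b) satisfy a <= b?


The order relation is {(a,b) : a <= b}, reflexive so it includes (a,a).
Examples: ({},{}), ({},{1,2}), ({},{1}), ({},{2}), ({1,2},{1,2}), ...
Total ordered pairs: 9


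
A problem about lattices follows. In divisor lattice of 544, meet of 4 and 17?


In a divisor lattice, meet = gcd (greatest common divisor).
By Euclidean algorithm or factoring: gcd(4,17) = 1


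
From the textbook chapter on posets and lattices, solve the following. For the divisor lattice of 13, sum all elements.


sigma(n) = sum of divisors.
Divisors of 13: [1, 13]
Sum = 14


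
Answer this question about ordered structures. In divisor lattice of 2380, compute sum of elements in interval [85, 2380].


Interval [85,2380] in divisors of 2380: [85, 170, 340, 595, 1190, 2380]
Sum = 4760


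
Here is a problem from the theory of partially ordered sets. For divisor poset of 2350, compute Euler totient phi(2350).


phi(n) = n * prod_{p|n} (1 - 1/p).
Prime divisors of 2350: [2, 5, 47]
phi(2350) = 2350 * (1 - 1/2) * (1 - 1/5) * (1 - 1/47)
phi(2350) = 920


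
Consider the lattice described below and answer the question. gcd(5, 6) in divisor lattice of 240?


Meet=gcd.
gcd(5,6)=1


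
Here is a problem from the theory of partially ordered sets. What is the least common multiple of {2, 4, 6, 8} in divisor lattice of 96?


In a divisor lattice, join = lcm (least common multiple).
Compute lcm iteratively: start with first element, then lcm(current, next).
Elements: [2, 4, 6, 8]
lcm(2,4) = 4
lcm(4,6) = 12
lcm(12,8) = 24
Final lcm = 24


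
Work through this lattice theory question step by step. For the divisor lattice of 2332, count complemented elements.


An element a is complemented if some b has a meet b = bottom, a join b = top.
a is complemented iff gcd(a, n/a)=1, i.e. a is a unitary divisor of 2332.
Complemented elements: 1, 4, 11, 44, 53, 212, ... (2 more)
Count: 8


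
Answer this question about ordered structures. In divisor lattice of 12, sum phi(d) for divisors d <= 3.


Divisors of 12 up to 3: [1, 2, 3]
phi values: [1, 1, 2]
Sum = 4


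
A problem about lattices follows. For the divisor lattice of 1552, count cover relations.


A cover relation a -< b holds when a < b with no c strictly between.
Cover relations:
  1 -< 2
  1 -< 97
  2 -< 4
  2 -< 194
  4 -< 8
  4 -< 388
  8 -< 16
  8 -< 776
  ...5 more
Total: 13


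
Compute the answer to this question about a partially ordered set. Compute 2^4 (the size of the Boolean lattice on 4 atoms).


Power set = 2^n.
2^4 = 16


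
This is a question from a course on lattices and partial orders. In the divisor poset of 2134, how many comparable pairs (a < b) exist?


A comparable pair {a,b} has a < b or b < a in the order.
Count unordered pairs where one element is strictly below the other.
Examples: {1,2}, {1,11}, {1,22}, {1,97}, ...
Total comparable pairs: 19


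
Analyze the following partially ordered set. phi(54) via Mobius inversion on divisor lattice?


phi(n) = n * prod_{p|n} (1 - 1/p).
Prime divisors of 54: [2, 3]
phi(54) = 54 * (1 - 1/2) * (1 - 1/3)
phi(54) = 18


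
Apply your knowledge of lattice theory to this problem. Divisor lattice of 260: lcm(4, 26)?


Join=lcm.
gcd(4,26)=2
lcm=52


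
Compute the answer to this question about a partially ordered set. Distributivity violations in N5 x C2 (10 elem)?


Distributive law: a ^ (b v c) = (a ^ b) v (a ^ c).
Check all 10^3 = 1000 ordered triples (a,b,c).
  e.g. a=(b,0), b=(a,0), c=(c,0): lhs=(b,0) != rhs=(a,0)
  e.g. a=(b,0), b=(a,0), c=(c,1): lhs=(b,0) != rhs=(a,0)
Total violating triples: 16


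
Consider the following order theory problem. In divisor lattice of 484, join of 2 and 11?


In a divisor lattice, join = lcm (least common multiple).
gcd(2,11) = 1
lcm(2,11) = 2*11/gcd = 22/1 = 22


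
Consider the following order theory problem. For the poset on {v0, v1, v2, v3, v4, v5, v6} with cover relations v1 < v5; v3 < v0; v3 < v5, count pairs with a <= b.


The order relation is {(a,b) : a <= b}, reflexive so it includes (a,a).
Examples: (v0,v0), (v1,v1), (v1,v5), (v2,v2), (v3,v0), ...
Total ordered pairs: 10


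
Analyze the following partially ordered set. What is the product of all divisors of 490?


Divisors of 490: [1, 2, 5, 7, 10, 14, 35, 49, 70, 98, 245, 490]
Product = n^(d(n)/2) = 490^(12/2)
Product = 13841287201000000


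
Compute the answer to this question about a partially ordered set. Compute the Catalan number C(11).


C(n) = C(2n, n) / (n+1).
C(22, 11) = 705432
C(11) = 705432 / 12 = 58786


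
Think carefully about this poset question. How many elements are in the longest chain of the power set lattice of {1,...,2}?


A chain is a totally ordered subset; we count the number of elements in a maximum chain.
Compute, for each element x, the size of the longest chain ending at x:
  {}: 1
  {1}: 2
  {2}: 2
  {1,2}: 3
A maximum chain: {} < {1} < {1,2}
Number of elements in the longest chain: 3


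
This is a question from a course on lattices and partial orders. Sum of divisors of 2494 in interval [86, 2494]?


Interval [86,2494] in divisors of 2494: [86, 2494]
Sum = 2580


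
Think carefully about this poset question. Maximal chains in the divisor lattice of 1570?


A maximal chain goes from the minimum element to a maximal element via cover relations.
Counting all min-to-max paths in the cover graph.
Total maximal chains: 6


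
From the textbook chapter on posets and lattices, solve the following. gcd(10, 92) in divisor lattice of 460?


Meet=gcd.
gcd(10,92)=2


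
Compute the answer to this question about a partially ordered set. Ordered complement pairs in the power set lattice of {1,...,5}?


Complement pair (a,b): a meet b = bottom, a join b = top.
Here: A intersect B = {} and A union B = {1,...,5}.
Pairs found: ({},{1,2,3,4,5}), ({1},{2,3,4,5}), ({2},{1,3,4,5}), ({3},{1,2,4,5}), ... (28 more)
Total ordered pairs: 32


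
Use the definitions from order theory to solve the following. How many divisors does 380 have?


Divisors of 380: [1, 2, 4, 5, 10, 19, 20, 38, 76, 95, 190, 380]
Count: 12


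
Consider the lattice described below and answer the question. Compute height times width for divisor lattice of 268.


Height = length of longest chain minus 1; width = size of largest antichain.
A maximum chain: 1 | 67 | 134 | 268  (height 3).
A maximum antichain: {2, 67}  (width 2).
Product = 3 * 2 = 6


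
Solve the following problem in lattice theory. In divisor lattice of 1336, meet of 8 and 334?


In a divisor lattice, meet = gcd (greatest common divisor).
By Euclidean algorithm or factoring: gcd(8,334) = 2


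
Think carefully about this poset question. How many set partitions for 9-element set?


B(n) = number of set partitions of an n-element set.
B(n) satisfies the recurrence: B(n+1) = sum_k C(n,k)*B(k).
B(9) = 21147


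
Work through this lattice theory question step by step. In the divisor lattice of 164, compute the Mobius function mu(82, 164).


In a divisor lattice, mu(a,b) = mu(b/a) where mu is the classical Mobius function.
b/a = 164/82 = 2
Prime factorization of 2: primes [2]
2 is squarefree with 1 prime factor(s), so mu(2) = (-1)^1 = -1


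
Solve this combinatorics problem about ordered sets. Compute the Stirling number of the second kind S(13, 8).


S(n,k) = k*S(n-1,k) + S(n-1,k-1).
S(12,8) = 159027, S(12,7) = 627396
S(13,8) = 8*159027 + 627396 = 1272216 + 627396
S(13,8) = 1899612


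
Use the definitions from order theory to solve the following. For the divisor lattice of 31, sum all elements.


sigma(n) = sum of divisors.
Divisors of 31: [1, 31]
Sum = 32


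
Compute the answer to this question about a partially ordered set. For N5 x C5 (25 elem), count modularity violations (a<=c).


Modular law: if a <= c then a v (b ^ c) = (a v b) ^ c.
Check all triples (a,b,c) with a <= c among 25 elements.
  e.g. a=(a,0), b=(c,0), c=(b,0): lhs=(a,0) != rhs=(b,0)
  e.g. a=(a,0), b=(c,1), c=(b,0): lhs=(a,0) != rhs=(b,0)
Total violating triples: 75


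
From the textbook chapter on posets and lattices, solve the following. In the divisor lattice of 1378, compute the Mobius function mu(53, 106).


In a divisor lattice, mu(a,b) = mu(b/a) where mu is the classical Mobius function.
b/a = 106/53 = 2
Prime factorization of 2: primes [2]
2 is squarefree with 1 prime factor(s), so mu(2) = (-1)^1 = -1


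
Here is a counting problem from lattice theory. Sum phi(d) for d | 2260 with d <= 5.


Divisors of 2260 up to 5: [1, 2, 4, 5]
phi values: [1, 1, 2, 4]
Sum = 8


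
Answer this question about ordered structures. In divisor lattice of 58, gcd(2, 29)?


Meet=gcd.
gcd(2,29)=1


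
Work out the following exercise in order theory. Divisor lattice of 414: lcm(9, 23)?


Join=lcm.
gcd(9,23)=1
lcm=207


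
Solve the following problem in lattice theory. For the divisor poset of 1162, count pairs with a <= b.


The order relation is {(a,b) : a <= b}, reflexive so it includes (a,a).
Examples: (1,1), (1,1162), (1,14), (1,166), (1,2), ...
Total ordered pairs: 27


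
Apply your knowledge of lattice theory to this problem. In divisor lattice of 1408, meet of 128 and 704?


In a divisor lattice, meet = gcd (greatest common divisor).
By Euclidean algorithm or factoring: gcd(128,704) = 64


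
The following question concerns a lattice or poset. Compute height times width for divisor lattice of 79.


Height = length of longest chain minus 1; width = size of largest antichain.
A maximum chain: 1 | 79  (height 1).
A maximum antichain: {1}  (width 1).
Product = 1 * 1 = 1


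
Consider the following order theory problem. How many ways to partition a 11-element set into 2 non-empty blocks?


S(n,k) = k*S(n-1,k) + S(n-1,k-1).
S(10,2) = 511, S(10,1) = 1
S(11,2) = 2*511 + 1 = 1022 + 1
S(11,2) = 1023


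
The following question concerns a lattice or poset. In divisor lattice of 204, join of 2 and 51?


In a divisor lattice, join = lcm (least common multiple).
gcd(2,51) = 1
lcm(2,51) = 2*51/gcd = 102/1 = 102


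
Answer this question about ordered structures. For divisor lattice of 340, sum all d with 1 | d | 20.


Interval [1,20] in divisors of 340: [1, 2, 4, 5, 10, 20]
Sum = 42


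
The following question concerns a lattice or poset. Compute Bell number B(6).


B(n) = number of set partitions of an n-element set.
B(n) satisfies the recurrence: B(n+1) = sum_k C(n,k)*B(k).
B(6) = 203


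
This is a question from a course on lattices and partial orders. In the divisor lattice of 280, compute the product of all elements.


Divisors of 280: [1, 2, 4, 5, 7, 8, 10, 14, 20, 28, 35, 40, 56, 70, 140, 280]
Product = n^(d(n)/2) = 280^(16/2)
Product = 37780199833600000000


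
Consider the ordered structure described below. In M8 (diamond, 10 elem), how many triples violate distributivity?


Distributive law: a ^ (b v c) = (a ^ b) v (a ^ c).
Check all 10^3 = 1000 ordered triples (a,b,c).
  e.g. a=a1, b=a2, c=a3: lhs=a1 != rhs=0
  e.g. a=a1, b=a2, c=a4: lhs=a1 != rhs=0
Total violating triples: 336


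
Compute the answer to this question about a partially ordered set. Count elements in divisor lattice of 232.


Divisors of 232: [1, 2, 4, 8, 29, 58, 116, 232]
Count: 8


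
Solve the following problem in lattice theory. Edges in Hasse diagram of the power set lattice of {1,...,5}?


A cover relation a -< b holds when a < b with no c strictly between.
Cover relations:
  {} -< {1}
  {} -< {2}
  {} -< {3}
  {} -< {4}
  {} -< {5}
  {1} -< {1,2}
  {1} -< {1,3}
  {1} -< {1,4}
  ...72 more
Total: 80


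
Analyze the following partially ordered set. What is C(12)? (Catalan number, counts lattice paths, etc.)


C(n) = C(2n, n) / (n+1).
C(24, 12) = 2704156
C(12) = 2704156 / 13 = 208012


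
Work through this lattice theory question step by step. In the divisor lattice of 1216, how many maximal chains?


A maximal chain goes from the minimum element to a maximal element via cover relations.
Counting all min-to-max paths in the cover graph.
Total maximal chains: 7


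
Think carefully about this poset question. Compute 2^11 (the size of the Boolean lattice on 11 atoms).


Power set = 2^n.
2^11 = 2048


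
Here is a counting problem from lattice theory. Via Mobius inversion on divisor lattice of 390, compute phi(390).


phi(n) = n * prod_{p|n} (1 - 1/p).
Prime divisors of 390: [2, 3, 5, 13]
phi(390) = 390 * (1 - 1/2) * (1 - 1/3) * (1 - 1/5) * (1 - 1/13)
phi(390) = 96


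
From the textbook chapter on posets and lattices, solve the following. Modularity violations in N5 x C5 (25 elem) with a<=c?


Modular law: if a <= c then a v (b ^ c) = (a v b) ^ c.
Check all triples (a,b,c) with a <= c among 25 elements.
  e.g. a=(a,0), b=(c,0), c=(b,0): lhs=(a,0) != rhs=(b,0)
  e.g. a=(a,0), b=(c,1), c=(b,0): lhs=(a,0) != rhs=(b,0)
Total violating triples: 75


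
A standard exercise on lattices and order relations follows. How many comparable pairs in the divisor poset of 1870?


A comparable pair {a,b} has a < b or b < a in the order.
Count unordered pairs where one element is strictly below the other.
Examples: {1,2}, {1,5}, {1,10}, {1,11}, ...
Total comparable pairs: 65


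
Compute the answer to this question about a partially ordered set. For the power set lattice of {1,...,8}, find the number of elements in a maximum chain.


A chain is a totally ordered subset; we count the number of elements in a maximum chain.
Compute, for each element x, the size of the longest chain ending at x:
  {}: 1
  {1}: 2
  {2}: 2
  {3}: 2
  {4}: 2
  {5}: 2
  ...
A maximum chain: {} < {1} < {1,2} < {1,2,3} < {1,2,3,4} < {1,2,3,4,5} < {1,2,3,4,5,6} < {1,2,3,4,5,6,7} < {1,2,3,4,5,6,7,8}
Number of elements in the longest chain: 9


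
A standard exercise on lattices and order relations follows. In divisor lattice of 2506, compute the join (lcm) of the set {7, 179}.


In a divisor lattice, join = lcm (least common multiple).
Compute lcm iteratively: start with first element, then lcm(current, next).
Elements: [7, 179]
lcm(7,179) = 1253
Final lcm = 1253


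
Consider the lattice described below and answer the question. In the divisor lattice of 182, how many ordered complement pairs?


Complement pair (a,b): a meet b = bottom, a join b = top.
Here: gcd(a,b)=1 and lcm(a,b)=182, i.e. a*b=182 with a,b coprime.
Pairs found: (1,182), (2,91), (7,26), (13,14), ... (4 more)
Total ordered pairs: 8


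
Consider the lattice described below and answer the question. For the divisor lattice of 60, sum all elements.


sigma(n) = sum of divisors.
Divisors of 60: [1, 2, 3, 4, 5, 6, 10, 12, 15, 20, 30, 60]
Sum = 168


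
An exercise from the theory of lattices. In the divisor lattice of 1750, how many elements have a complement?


An element a is complemented if some b has a meet b = bottom, a join b = top.
a is complemented iff gcd(a, n/a)=1, i.e. a is a unitary divisor of 1750.
Complemented elements: 1, 2, 7, 14, 125, 250, ... (2 more)
Count: 8


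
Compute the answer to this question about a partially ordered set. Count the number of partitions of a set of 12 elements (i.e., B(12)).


B(n) = number of set partitions of an n-element set.
B(n) satisfies the recurrence: B(n+1) = sum_k C(n,k)*B(k).
B(12) = 4213597


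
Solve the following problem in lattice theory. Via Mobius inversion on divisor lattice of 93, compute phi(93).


phi(n) = n * prod_{p|n} (1 - 1/p).
Prime divisors of 93: [3, 31]
phi(93) = 93 * (1 - 1/3) * (1 - 1/31)
phi(93) = 60


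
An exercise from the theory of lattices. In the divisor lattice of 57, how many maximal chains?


A maximal chain goes from the minimum element to a maximal element via cover relations.
Counting all min-to-max paths in the cover graph.
Total maximal chains: 2


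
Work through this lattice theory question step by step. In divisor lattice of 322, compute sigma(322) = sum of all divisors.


sigma(n) = sum of divisors.
Divisors of 322: [1, 2, 7, 14, 23, 46, 161, 322]
Sum = 576


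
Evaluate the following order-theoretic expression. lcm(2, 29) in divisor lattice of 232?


Join=lcm.
gcd(2,29)=1
lcm=58


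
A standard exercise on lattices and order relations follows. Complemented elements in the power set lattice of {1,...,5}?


An element a is complemented if some b has a meet b = bottom, a join b = top.
every subset A has complement S\A, so all elements are complemented.
Complemented elements: {}, {1}, {2}, {3}, {4}, {5}, ... (26 more)
Count: 32


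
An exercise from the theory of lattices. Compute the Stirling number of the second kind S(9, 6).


S(n,k) = k*S(n-1,k) + S(n-1,k-1).
S(8,6) = 266, S(8,5) = 1050
S(9,6) = 6*266 + 1050 = 1596 + 1050
S(9,6) = 2646


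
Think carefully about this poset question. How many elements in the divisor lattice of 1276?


Divisors of 1276: [1, 2, 4, 11, 22, 29, 44, 58, 116, 319, 638, 1276]
Count: 12


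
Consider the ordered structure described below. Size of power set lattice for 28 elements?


Power set = 2^n.
2^28 = 268435456


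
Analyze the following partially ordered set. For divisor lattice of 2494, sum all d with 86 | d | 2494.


Interval [86,2494] in divisors of 2494: [86, 2494]
Sum = 2580


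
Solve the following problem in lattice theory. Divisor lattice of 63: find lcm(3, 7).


In a divisor lattice, join = lcm (least common multiple).
gcd(3,7) = 1
lcm(3,7) = 3*7/gcd = 21/1 = 21


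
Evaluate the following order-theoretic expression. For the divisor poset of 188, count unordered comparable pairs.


A comparable pair {a,b} has a < b or b < a in the order.
Count unordered pairs where one element is strictly below the other.
Examples: {1,2}, {1,4}, {1,47}, {1,94}, ...
Total comparable pairs: 12


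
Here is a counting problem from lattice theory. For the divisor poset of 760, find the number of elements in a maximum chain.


A chain is a totally ordered subset; we count the number of elements in a maximum chain.
Compute, for each element x, the size of the longest chain ending at x:
  1: 1
  2: 2
  5: 2
  19: 2
  4: 3
  8: 4
  ...
A maximum chain: 1 < 2 < 4 < 8 < 40 < 760
Number of elements in the longest chain: 6


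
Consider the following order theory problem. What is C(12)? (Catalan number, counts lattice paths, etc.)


C(n) = C(2n, n) / (n+1).
C(24, 12) = 2704156
C(12) = 2704156 / 13 = 208012


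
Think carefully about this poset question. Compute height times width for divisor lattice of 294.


Height = length of longest chain minus 1; width = size of largest antichain.
A maximum chain: 1 | 7 | 49 | 147 | 294  (height 4).
A maximum antichain: {6, 14, 21, 49}  (width 4).
Product = 4 * 4 = 16


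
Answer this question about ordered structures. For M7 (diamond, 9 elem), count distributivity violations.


Distributive law: a ^ (b v c) = (a ^ b) v (a ^ c).
Check all 9^3 = 729 ordered triples (a,b,c).
  e.g. a=a1, b=a2, c=a3: lhs=a1 != rhs=0
  e.g. a=a1, b=a2, c=a4: lhs=a1 != rhs=0
Total violating triples: 210


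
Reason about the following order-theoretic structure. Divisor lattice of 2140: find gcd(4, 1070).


In a divisor lattice, meet = gcd (greatest common divisor).
By Euclidean algorithm or factoring: gcd(4,1070) = 2


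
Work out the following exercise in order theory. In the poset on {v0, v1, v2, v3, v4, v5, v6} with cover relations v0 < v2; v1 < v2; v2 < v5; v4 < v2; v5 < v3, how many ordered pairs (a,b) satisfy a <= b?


The order relation is {(a,b) : a <= b}, reflexive so it includes (a,a).
Examples: (v0,v0), (v0,v2), (v0,v3), (v0,v5), (v1,v1), ...
Total ordered pairs: 19


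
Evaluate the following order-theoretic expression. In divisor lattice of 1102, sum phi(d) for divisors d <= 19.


Divisors of 1102 up to 19: [1, 2, 19]
phi values: [1, 1, 18]
Sum = 20


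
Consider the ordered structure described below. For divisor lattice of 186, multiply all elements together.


Divisors of 186: [1, 2, 3, 6, 31, 62, 93, 186]
Product = n^(d(n)/2) = 186^(8/2)
Product = 1196883216


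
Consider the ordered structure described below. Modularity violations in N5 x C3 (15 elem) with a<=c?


Modular law: if a <= c then a v (b ^ c) = (a v b) ^ c.
Check all triples (a,b,c) with a <= c among 15 elements.
  e.g. a=(a,0), b=(c,0), c=(b,0): lhs=(a,0) != rhs=(b,0)
  e.g. a=(a,0), b=(c,1), c=(b,0): lhs=(a,0) != rhs=(b,0)
Total violating triples: 18


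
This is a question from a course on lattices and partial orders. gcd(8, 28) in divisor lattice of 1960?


Meet=gcd.
gcd(8,28)=4


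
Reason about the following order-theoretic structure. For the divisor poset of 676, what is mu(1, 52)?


In a divisor lattice, mu(a,b) = mu(b/a) where mu is the classical Mobius function.
b/a = 52/1 = 52
Prime factorization of 52: primes [2, 13]
52 is not squarefree, so mu(52) = 0


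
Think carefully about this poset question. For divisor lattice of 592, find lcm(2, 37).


In a divisor lattice, join = lcm (least common multiple).
Compute lcm iteratively: start with first element, then lcm(current, next).
Elements: [2, 37]
lcm(2,37) = 74
Final lcm = 74


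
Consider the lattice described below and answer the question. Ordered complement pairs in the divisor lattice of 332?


Complement pair (a,b): a meet b = bottom, a join b = top.
Here: gcd(a,b)=1 and lcm(a,b)=332, i.e. a*b=332 with a,b coprime.
Pairs found: (1,332), (4,83), (83,4), (332,1)
Total ordered pairs: 4


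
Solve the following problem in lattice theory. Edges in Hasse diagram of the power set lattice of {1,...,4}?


A cover relation a -< b holds when a < b with no c strictly between.
Cover relations:
  {} -< {1}
  {} -< {2}
  {} -< {3}
  {} -< {4}
  {1} -< {1,2}
  {1} -< {1,3}
  {1} -< {1,4}
  {2} -< {1,2}
  ...24 more
Total: 32


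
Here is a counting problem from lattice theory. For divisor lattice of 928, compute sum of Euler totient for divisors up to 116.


Divisors of 928 up to 116: [1, 2, 4, 8, 16, 29, 32, 58, 116]
phi values: [1, 1, 2, 4, 8, 28, 16, 28, 56]
Sum = 144


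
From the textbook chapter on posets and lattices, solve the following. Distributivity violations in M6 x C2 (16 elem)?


Distributive law: a ^ (b v c) = (a ^ b) v (a ^ c).
Check all 16^3 = 4096 ordered triples (a,b,c).
  e.g. a=(a1,0), b=(a2,0), c=(a3,0): lhs=(a1,0) != rhs=(0,0)
  e.g. a=(a1,0), b=(a2,0), c=(a3,1): lhs=(a1,0) != rhs=(0,0)
Total violating triples: 960


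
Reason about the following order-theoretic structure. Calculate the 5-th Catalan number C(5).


C(n) = C(2n, n) / (n+1).
C(10, 5) = 252
C(5) = 252 / 6 = 42


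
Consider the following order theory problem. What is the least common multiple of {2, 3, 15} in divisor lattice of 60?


In a divisor lattice, join = lcm (least common multiple).
Compute lcm iteratively: start with first element, then lcm(current, next).
Elements: [2, 3, 15]
lcm(2,3) = 6
lcm(6,15) = 30
Final lcm = 30


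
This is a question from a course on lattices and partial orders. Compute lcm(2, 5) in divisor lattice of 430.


In a divisor lattice, join = lcm (least common multiple).
gcd(2,5) = 1
lcm(2,5) = 2*5/gcd = 10/1 = 10


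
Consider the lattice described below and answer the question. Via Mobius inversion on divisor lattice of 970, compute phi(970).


phi(n) = n * prod_{p|n} (1 - 1/p).
Prime divisors of 970: [2, 5, 97]
phi(970) = 970 * (1 - 1/2) * (1 - 1/5) * (1 - 1/97)
phi(970) = 384


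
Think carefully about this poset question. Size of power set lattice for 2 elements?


Power set = 2^n.
2^2 = 4


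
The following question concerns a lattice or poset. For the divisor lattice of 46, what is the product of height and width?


Height = length of longest chain minus 1; width = size of largest antichain.
A maximum chain: 1 | 23 | 46  (height 2).
A maximum antichain: {2, 23}  (width 2).
Product = 2 * 2 = 4


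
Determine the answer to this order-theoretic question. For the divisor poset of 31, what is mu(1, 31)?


In a divisor lattice, mu(a,b) = mu(b/a) where mu is the classical Mobius function.
b/a = 31/1 = 31
Prime factorization of 31: primes [31]
31 is squarefree with 1 prime factor(s), so mu(31) = (-1)^1 = -1


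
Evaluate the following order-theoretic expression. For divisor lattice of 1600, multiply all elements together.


Divisors of 1600: [1, 2, 4, 5, 8, 10, 16, 20, 25, 32, 40, 50, 64, 80, 100, 160, 200, 320, 400, 800, 1600]
Product = n^(d(n)/2) = 1600^(21/2)
Product = 4398046511104000000000000000000000


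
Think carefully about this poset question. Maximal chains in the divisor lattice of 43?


A maximal chain goes from the minimum element to a maximal element via cover relations.
Counting all min-to-max paths in the cover graph.
Total maximal chains: 1


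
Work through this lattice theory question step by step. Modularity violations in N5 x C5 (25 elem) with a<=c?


Modular law: if a <= c then a v (b ^ c) = (a v b) ^ c.
Check all triples (a,b,c) with a <= c among 25 elements.
  e.g. a=(a,0), b=(c,0), c=(b,0): lhs=(a,0) != rhs=(b,0)
  e.g. a=(a,0), b=(c,1), c=(b,0): lhs=(a,0) != rhs=(b,0)
Total violating triples: 75


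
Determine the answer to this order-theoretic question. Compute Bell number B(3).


B(n) = number of set partitions of an n-element set.
B(n) satisfies the recurrence: B(n+1) = sum_k C(n,k)*B(k).
B(3) = 5


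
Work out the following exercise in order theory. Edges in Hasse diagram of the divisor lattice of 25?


A cover relation a -< b holds when a < b with no c strictly between.
Cover relations:
  1 -< 5
  5 -< 25
Total: 2
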